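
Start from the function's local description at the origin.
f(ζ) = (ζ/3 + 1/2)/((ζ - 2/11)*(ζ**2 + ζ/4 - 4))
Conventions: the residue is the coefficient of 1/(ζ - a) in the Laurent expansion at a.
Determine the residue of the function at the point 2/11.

The residue is -407/2847.

At the order-1 pole 2/11 set g(ζ) = (ζ - (2/11))*f(ζ) = (ζ/3 + 1/2)/(ζ**2 + ζ/4 - 4).
Simple pole: residue = g(a) at a = 2/11, which is -407/2847.


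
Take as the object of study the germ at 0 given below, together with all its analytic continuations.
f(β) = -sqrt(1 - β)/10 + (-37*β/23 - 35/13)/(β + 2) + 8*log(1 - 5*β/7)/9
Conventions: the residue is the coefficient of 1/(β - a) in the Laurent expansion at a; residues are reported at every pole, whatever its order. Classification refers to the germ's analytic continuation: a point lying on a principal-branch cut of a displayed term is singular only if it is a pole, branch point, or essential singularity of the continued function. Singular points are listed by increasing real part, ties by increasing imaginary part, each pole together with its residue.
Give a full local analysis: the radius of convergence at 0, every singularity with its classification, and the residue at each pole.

Radius of convergence at 0: 1.
At -2: a pole of order 1; residue 157/299.
At 1: an algebraic (square-root) branch point.
At 7/5: a logarithmic branch point.

Denominator factor (β + 2): pole of order 1 at -2, modulus 2.
Branch term (8/9)*log(1 - β/(7/5)): its argument vanishes at β = 7/5, a logarithmic branch point, modulus 7/5.
Branch term (-1/10)*sqrt(1 - β/(1)): its argument vanishes at β = 1, a square-root branch point, modulus 1.
The radius of convergence is the smallest modulus among the singular points: 1.
The branch terms are analytic at -2 and contribute nothing to the residue; only the rational part matters.
At the order-1 pole -2 set g(β) = (β - (-2))*(rational part) = -37*β/23 - 35/13.
Simple pole: residue = g(a) at a = -2, which is 157/299.
List the singular points by increasing real part (a conjugate pair: the negative imaginary part first).


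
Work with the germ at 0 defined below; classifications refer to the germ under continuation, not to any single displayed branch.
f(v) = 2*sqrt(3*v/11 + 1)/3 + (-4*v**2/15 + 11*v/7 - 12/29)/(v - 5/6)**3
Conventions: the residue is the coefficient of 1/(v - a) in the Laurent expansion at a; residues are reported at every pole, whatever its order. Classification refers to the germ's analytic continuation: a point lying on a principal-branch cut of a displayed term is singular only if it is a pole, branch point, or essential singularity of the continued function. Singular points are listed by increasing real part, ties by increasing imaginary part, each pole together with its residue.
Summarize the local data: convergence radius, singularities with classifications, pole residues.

Radius of convergence at 0: 5/6.
At -11/3: an algebraic (square-root) branch point.
At 5/6: a pole of order 3; residue -4/15.

Denominator factor (v - 5/6)^3: pole of order 3 at 5/6, modulus 5/6.
Branch term (2/3)*sqrt(1 - v/(-11/3)): its argument vanishes at v = -11/3, a square-root branch point, modulus 11/3.
The radius of convergence is the smallest modulus among the singular points: 5/6.
The branch term is analytic at 5/6 and contributes nothing to the residue; only the rational part matters.
At the order-3 pole 5/6 set g(v) = (v - (5/6))^3*(rational part) = -4*v**2/15 + 11*v/7 - 12/29.
Order-3 pole: residue = g''(a)/2; g''(5/6) = -8/15, so the residue is -4/15.
List the singular points by increasing real part (a conjugate pair: the negative imaginary part first).


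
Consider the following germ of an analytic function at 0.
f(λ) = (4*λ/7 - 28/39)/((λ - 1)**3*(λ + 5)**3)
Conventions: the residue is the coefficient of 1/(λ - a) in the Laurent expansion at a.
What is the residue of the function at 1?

At the order-3 pole 1 set g(λ) = (λ - (1))^3*f(λ) = (4*λ/7 - 28/39)/(λ + 5)**3.
Order-3 pole: residue = g''(a)/2; g''(1) = -127/44226, so the residue is -127/88452.

The residue is -127/88452.


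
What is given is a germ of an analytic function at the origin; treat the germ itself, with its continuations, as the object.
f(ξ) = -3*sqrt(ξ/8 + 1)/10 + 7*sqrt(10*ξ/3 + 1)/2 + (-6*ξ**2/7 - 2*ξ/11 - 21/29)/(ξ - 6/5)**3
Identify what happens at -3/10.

The term (7/2)*sqrt(1 - ξ/(-3/10)) has argument 1 - -3/10/(-3/10) = 0 at -3/10: a square-root (algebraic, two-sheeted) branch point; the remaining terms are analytic or single-valued there.

The point is an algebraic (square-root) branch point.


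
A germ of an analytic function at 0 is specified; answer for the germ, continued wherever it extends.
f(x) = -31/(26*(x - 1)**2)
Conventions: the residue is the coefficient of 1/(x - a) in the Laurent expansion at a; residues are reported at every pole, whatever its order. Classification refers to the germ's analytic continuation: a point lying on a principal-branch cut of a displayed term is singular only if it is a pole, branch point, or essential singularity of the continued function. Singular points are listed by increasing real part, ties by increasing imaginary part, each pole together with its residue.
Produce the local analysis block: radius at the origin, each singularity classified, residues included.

Denominator factor (x - 1)^2: pole of order 2 at 1, modulus 1.
The radius of convergence is the smallest modulus among the singular points: 1.
At the order-2 pole 1 set g(x) = (x - (1))^2*f(x) = -31/26.
Order-2 pole: residue = g'(a); g'(1) = 0, so the residue is 0.

Radius of convergence at 0: 1.
At 1: a pole of order 2; residue 0.


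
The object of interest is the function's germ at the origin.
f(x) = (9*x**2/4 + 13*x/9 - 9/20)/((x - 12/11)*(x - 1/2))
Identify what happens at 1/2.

The denominator factor x - 1/2 vanishes at 1/2 and appears to the power 1; the numerator there equals 601/720, nonzero, and no other factor vanishes.
Hence a pole whose order is the multiplicity, 1.

The point is a pole of order 1.


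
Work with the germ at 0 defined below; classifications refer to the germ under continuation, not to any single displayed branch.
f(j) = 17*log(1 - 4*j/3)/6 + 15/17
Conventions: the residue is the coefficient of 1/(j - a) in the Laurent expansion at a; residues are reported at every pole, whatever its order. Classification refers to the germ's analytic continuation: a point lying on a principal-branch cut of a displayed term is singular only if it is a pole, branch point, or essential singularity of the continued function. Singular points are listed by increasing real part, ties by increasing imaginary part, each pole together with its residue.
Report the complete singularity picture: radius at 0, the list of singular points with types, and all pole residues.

Branch term (17/6)*log(1 - j/(3/4)): its argument vanishes at j = 3/4, a logarithmic branch point, modulus 3/4.
The radius of convergence is the smallest modulus among the singular points: 3/4.

Radius of convergence at 0: 3/4.
At 3/4: a logarithmic branch point.


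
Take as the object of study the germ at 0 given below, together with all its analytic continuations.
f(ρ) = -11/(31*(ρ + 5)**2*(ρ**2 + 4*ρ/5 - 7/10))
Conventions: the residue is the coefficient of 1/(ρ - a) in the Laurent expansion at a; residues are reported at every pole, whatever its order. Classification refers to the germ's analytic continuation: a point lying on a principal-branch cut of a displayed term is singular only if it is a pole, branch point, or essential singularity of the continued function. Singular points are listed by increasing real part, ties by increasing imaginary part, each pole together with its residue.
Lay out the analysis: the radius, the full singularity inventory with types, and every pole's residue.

Radius of convergence at 0: -2/5 + (1/10)*sqrt(86).
At -5: a pole of order 2; residue -10120/1277479.
At -2/5 - (1/10)*sqrt(86): a pole of order 1; residue 5060/1277479 + (60555/54931597)*sqrt(86).
At -2/5 + (1/10)*sqrt(86): a pole of order 1; residue 5060/1277479 - (60555/54931597)*sqrt(86).


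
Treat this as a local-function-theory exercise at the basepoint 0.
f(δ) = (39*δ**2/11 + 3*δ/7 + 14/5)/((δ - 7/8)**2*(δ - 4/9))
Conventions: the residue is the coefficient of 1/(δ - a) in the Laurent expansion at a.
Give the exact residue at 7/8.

The residue is -6054507/369985.

At the order-2 pole 7/8 set g(δ) = (δ - (7/8))^2*f(δ) = (39*δ**2/11 + 3*δ/7 + 14/5)/(δ - 4/9).
Order-2 pole: residue = g'(a); g'(7/8) = -6054507/369985, so the residue is -6054507/369985.


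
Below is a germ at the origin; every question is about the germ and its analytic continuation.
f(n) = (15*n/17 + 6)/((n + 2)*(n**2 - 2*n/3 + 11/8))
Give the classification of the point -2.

The point is a pole of order 1.

The denominator factor n + 2 vanishes at -2 and appears to the power 1; the numerator there equals 72/17, nonzero, and no other factor vanishes.
Hence a pole whose order is the multiplicity, 1.


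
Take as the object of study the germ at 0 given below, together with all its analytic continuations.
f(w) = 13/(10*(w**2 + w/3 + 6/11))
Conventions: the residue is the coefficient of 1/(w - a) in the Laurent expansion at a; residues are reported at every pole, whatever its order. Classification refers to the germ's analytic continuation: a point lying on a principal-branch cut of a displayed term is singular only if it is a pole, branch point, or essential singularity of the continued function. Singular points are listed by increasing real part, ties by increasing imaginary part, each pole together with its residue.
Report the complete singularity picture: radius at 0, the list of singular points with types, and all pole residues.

Radius of convergence at 0: (1/11)*sqrt(66).
At (-1/6) - ((1/66)*sqrt(2255))*i: a pole of order 1; residue ((39/2050)*sqrt(2255))*i.
At (-1/6) + ((1/66)*sqrt(2255))*i: a pole of order 1; residue -((39/2050)*sqrt(2255))*i.

Denominator factor (w**2 + w/3 + 6/11): discriminant -205/99, complex-conjugate roots (-1/6) + ((1/66)*sqrt(2255))*i and (-1/6) - ((1/66)*sqrt(2255))*i; poles of order 1, moduli (1/11)*sqrt(66) and (1/11)*sqrt(66).
The radius of convergence is the smallest modulus among the singular points: (1/11)*sqrt(66).
The factor w**2 + w/3 + 6/11 splits as (w - a)(w - a') with a = (-1/6) - ((1/66)*sqrt(2255))*i, a' = (-1/6) + ((1/66)*sqrt(2255))*i. At the order-1 pole a set g(w) = (w - a)*f(w) = [13/10] / (w - a').
Simple pole: residue = g(a) at a = (-1/6) - ((1/66)*sqrt(2255))*i, which is ((39/2050)*sqrt(2255))*i.
The factor w**2 + w/3 + 6/11 splits as (w - a)(w - a') with a = (-1/6) + ((1/66)*sqrt(2255))*i, a' = (-1/6) - ((1/66)*sqrt(2255))*i. At the order-1 pole a set g(w) = (w - a)*f(w) = [13/10] / (w - a').
Simple pole: residue = g(a) at a = (-1/6) + ((1/66)*sqrt(2255))*i, which is -((39/2050)*sqrt(2255))*i.
List the singular points by increasing real part (a conjugate pair: the negative imaginary part first).


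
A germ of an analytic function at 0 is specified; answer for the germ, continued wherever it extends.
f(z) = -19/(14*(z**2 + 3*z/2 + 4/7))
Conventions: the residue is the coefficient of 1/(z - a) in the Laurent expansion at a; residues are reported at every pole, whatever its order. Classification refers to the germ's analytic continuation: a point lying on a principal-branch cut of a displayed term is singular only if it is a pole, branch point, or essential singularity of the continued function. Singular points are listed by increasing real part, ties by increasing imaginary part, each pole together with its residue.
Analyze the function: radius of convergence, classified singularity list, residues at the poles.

Denominator factor (z**2 + 3*z/2 + 4/7): discriminant -1/28, complex-conjugate roots (-3/4) + ((1/28)*sqrt(7))*i and (-3/4) - ((1/28)*sqrt(7))*i; poles of order 1, moduli (2/7)*sqrt(7) and (2/7)*sqrt(7).
The radius of convergence is the smallest modulus among the singular points: (2/7)*sqrt(7).
The factor z**2 + 3*z/2 + 4/7 splits as (z - a)(z - a') with a = (-3/4) - ((1/28)*sqrt(7))*i, a' = (-3/4) + ((1/28)*sqrt(7))*i. At the order-1 pole a set g(z) = (z - a)*f(z) = [-19/14] / (z - a').
Simple pole: residue = g(a) at a = (-3/4) - ((1/28)*sqrt(7))*i, which is -((19/7)*sqrt(7))*i.
The factor z**2 + 3*z/2 + 4/7 splits as (z - a)(z - a') with a = (-3/4) + ((1/28)*sqrt(7))*i, a' = (-3/4) - ((1/28)*sqrt(7))*i. At the order-1 pole a set g(z) = (z - a)*f(z) = [-19/14] / (z - a').
Simple pole: residue = g(a) at a = (-3/4) + ((1/28)*sqrt(7))*i, which is ((19/7)*sqrt(7))*i.
List the singular points by increasing real part (a conjugate pair: the negative imaginary part first).

Radius of convergence at 0: (2/7)*sqrt(7).
At (-3/4) - ((1/28)*sqrt(7))*i: a pole of order 1; residue -((19/7)*sqrt(7))*i.
At (-3/4) + ((1/28)*sqrt(7))*i: a pole of order 1; residue ((19/7)*sqrt(7))*i.


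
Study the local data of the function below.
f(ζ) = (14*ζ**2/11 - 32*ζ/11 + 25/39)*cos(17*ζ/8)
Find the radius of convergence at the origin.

The factor cos(17*ζ/8) is entire and contributes no finite singular point.
The polynomial part has no poles.
No finite singular points: the Taylor series at 0 converges everywhere.

The radius of convergence is infinite.


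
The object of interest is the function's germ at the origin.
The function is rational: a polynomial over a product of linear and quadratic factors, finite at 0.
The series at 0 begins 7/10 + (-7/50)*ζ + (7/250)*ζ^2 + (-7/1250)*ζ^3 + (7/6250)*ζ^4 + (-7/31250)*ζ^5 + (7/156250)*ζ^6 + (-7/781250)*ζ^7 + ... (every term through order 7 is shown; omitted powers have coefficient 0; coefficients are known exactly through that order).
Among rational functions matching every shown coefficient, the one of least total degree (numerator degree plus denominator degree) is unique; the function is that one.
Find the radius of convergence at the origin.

No rational of total degree below 1 reproduces all 8 coefficients; solving the [0/1] Pade equations on them gives f(ζ) = 7/(2*(ζ + 5)), whose expansion matches every shown term.
Denominator factor (ζ + 5): pole of order 1 at -5, modulus 5.
The radius of convergence is the smallest modulus among the singular points: 5.

The radius of convergence is 5.


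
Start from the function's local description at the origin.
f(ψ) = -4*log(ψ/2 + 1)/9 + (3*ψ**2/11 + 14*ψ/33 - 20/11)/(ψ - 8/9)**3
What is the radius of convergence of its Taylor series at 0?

Denominator factor (ψ - 8/9)^3: pole of order 3 at 8/9, modulus 8/9.
Branch term (-4/9)*log(1 - ψ/(-2)): its argument vanishes at ψ = -2, a logarithmic branch point, modulus 2.
The radius of convergence is the smallest modulus among the singular points: 8/9.

The radius of convergence is 8/9.


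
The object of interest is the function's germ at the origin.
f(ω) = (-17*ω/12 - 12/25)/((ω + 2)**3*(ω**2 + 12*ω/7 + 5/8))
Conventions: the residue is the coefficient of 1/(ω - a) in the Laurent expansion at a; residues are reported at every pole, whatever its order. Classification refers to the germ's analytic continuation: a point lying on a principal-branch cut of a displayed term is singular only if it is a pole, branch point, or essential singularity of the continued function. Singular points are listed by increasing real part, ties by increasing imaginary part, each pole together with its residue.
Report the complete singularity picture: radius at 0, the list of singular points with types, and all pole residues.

Radius of convergence at 0: 6/7 - (1/28)*sqrt(86).
At -2: a pole of order 3; residue 73827488/22557225.
At -6/7 - (1/28)*sqrt(86): a pole of order 1; residue -36913744/22557225 - (184230466/969960675)*sqrt(86).
At -6/7 + (1/28)*sqrt(86): a pole of order 1; residue -36913744/22557225 + (184230466/969960675)*sqrt(86).


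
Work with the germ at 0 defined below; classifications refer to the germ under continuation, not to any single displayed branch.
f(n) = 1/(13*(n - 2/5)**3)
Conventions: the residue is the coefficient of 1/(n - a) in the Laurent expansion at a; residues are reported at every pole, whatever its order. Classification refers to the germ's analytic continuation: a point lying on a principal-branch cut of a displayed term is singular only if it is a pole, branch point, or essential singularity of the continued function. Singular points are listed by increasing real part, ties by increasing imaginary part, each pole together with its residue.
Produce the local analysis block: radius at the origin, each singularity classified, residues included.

Denominator factor (n - 2/5)^3: pole of order 3 at 2/5, modulus 2/5.
The radius of convergence is the smallest modulus among the singular points: 2/5.
At the order-3 pole 2/5 set g(n) = (n - (2/5))^3*f(n) = 1/13.
Order-3 pole: residue = g''(a)/2; g''(2/5) = 0, so the residue is 0.

Radius of convergence at 0: 2/5.
At 2/5: a pole of order 3; residue 0.


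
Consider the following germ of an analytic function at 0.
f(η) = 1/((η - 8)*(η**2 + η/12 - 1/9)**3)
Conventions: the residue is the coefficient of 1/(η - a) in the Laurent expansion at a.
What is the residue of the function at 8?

At the order-1 pole 8 set g(η) = (η - (8))*f(η) = (η**2 + η/12 - 1/9)**(-3).
Simple pole: residue = g(a) at a = 8, which is 729/196122941.

The residue is 729/196122941.


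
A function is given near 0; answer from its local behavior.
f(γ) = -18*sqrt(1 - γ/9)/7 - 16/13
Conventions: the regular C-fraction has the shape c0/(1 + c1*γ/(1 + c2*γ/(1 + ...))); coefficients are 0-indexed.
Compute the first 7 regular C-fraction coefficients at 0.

The regular C-fraction coefficients are [-346/91, 13/346, -407/6228, -173/14652, -641/14652, -407/23076, -875/23076].

Taylor coefficients (expand at 0): a_0 = -346/91, a_1 = 1/7, a_2 = 1/252, a_3 = 1/4536, a_4 = 5/326592, a_5 = 1/839808, a_6 = 1/10077696.
c0 = a_0 = -346/91. Peel one level at a time: if S = 1 + c*γ/S' with S'(0) = 1, then c is the γ-coefficient of S and S' = c*γ/(S - 1).
S_1 = c0/f = 1 + (13/346)*γ + (5291/2154888)*γ^2 + ...; c1 = 13/346.
S_2 = c1*γ/(S_1 - 1) = 1 + (-407/6228)*γ + (-1/1296)*γ^2 + ...; c2 = -407/6228.
S_3 = c2*γ/(S_2 - 1) = 1 + (-173/14652)*γ + (-110893/214681104)*γ^2 + ...; c3 = -173/14652.
S_4 = c3*γ/(S_3 - 1) = 1 + (-641/14652)*γ + (-1/1296)*γ^2 + ...; c4 = -641/14652.
S_5 = c4*γ/(S_4 - 1) = 1 + (-407/23076)*γ + (-356125/532501776)*γ^2 + ...; c5 = -407/23076.
S_6 = c5*γ/(S_5 - 1) = 1 + (-875/23076)*γ + ...; c6 = -875/23076.


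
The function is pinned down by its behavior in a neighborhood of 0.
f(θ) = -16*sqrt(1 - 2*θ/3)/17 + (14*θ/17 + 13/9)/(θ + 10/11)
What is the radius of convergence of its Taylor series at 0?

The radius of convergence is 10/11.

Denominator factor (θ + 10/11): pole of order 1 at -10/11, modulus 10/11.
Branch term (-16/17)*sqrt(1 - θ/(3/2)): its argument vanishes at θ = 3/2, a square-root branch point, modulus 3/2.
The radius of convergence is the smallest modulus among the singular points: 10/11.


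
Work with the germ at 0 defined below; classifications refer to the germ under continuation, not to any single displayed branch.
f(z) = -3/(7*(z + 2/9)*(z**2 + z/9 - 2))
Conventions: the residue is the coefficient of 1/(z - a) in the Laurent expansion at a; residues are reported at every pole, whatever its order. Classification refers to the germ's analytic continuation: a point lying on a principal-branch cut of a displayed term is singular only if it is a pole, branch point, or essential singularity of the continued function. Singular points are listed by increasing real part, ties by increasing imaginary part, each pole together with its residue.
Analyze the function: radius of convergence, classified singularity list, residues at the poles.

Denominator factor (z + 2/9): pole of order 1 at -2/9, modulus 2/9.
Denominator factor (z**2 + z/9 - 2): discriminant 649/81, real irrational roots -1/18 + (1/18)*sqrt(649) and -1/18 - (1/18)*sqrt(649); poles of order 1, moduli -1/18 + (1/18)*sqrt(649) and 1/18 + (1/18)*sqrt(649).
The radius of convergence is the smallest modulus among the singular points: 2/9.
The factor z**2 + z/9 - 2 splits as (z - a)(z - a') with a = -1/18 - (1/18)*sqrt(649), a' = -1/18 + (1/18)*sqrt(649). At the order-1 pole a set g(z) = (z - a)*f(z) = [-3/(7*(z + 2/9))] / (z - a').
Simple pole: residue = g(a) at a = -1/18 - (1/18)*sqrt(649), which is -243/2240 - (729/1453760)*sqrt(649).
At the order-1 pole -2/9 set g(z) = (z - (-2/9))*f(z) = -3/(7*(z**2 + z/9 - 2)).
Simple pole: residue = g(a) at a = -2/9, which is 243/1120.
The factor z**2 + z/9 - 2 splits as (z - a)(z - a') with a = -1/18 + (1/18)*sqrt(649), a' = -1/18 - (1/18)*sqrt(649). At the order-1 pole a set g(z) = (z - a)*f(z) = [-3/(7*(z + 2/9))] / (z - a').
Simple pole: residue = g(a) at a = -1/18 + (1/18)*sqrt(649), which is -243/2240 + (729/1453760)*sqrt(649).
List the singular points by increasing real part (a conjugate pair: the negative imaginary part first).

Radius of convergence at 0: 2/9.
At -1/18 - (1/18)*sqrt(649): a pole of order 1; residue -243/2240 - (729/1453760)*sqrt(649).
At -2/9: a pole of order 1; residue 243/1120.
At -1/18 + (1/18)*sqrt(649): a pole of order 1; residue -243/2240 + (729/1453760)*sqrt(649).


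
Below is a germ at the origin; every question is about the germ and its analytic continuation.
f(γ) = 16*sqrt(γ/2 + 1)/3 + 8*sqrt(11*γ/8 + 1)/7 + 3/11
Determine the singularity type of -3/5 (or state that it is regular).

The point is a regular point.

There is no denominator, hence no pole anywhere.
Branch term sqrt(1 - γ/(-8/11)): argument at -3/5 is 7/40, nonzero, so -3/5 is not its branch point (a point on a principal cut is still regular for the continued germ).
Branch term sqrt(1 - γ/(-2)): argument at -3/5 is 7/10, nonzero, so -3/5 is not its branch point (a point on a principal cut is still regular for the continued germ).
So the germ continues analytically to -3/5.


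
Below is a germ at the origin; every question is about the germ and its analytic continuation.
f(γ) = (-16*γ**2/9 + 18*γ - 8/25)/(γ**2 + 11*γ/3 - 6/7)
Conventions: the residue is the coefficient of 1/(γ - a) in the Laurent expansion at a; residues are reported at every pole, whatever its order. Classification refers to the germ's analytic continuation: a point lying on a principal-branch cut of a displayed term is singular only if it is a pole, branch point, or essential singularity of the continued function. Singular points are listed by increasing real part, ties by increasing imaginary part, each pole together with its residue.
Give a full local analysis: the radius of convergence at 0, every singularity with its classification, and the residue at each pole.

Denominator factor (γ**2 + 11*γ/3 - 6/7): discriminant 1063/63, real irrational roots -11/6 + (1/42)*sqrt(7441) and -11/6 - (1/42)*sqrt(7441); poles of order 1, moduli -11/6 + (1/42)*sqrt(7441) and 11/6 + (1/42)*sqrt(7441).
The radius of convergence is the smallest modulus among the singular points: -11/6 + (1/42)*sqrt(7441).
The factor γ**2 + 11*γ/3 - 6/7 splits as (γ - a)(γ - a') with a = -11/6 - (1/42)*sqrt(7441), a' = -11/6 + (1/42)*sqrt(7441). At the order-1 pole a set g(γ) = (γ - a)*f(γ) = [-16*γ**2/9 + 18*γ - 8/25] / (γ - a').
Simple pole: residue = g(a) at a = -11/6 - (1/42)*sqrt(7441), which is 331/27 + (663311/5022675)*sqrt(7441).
The factor γ**2 + 11*γ/3 - 6/7 splits as (γ - a)(γ - a') with a = -11/6 + (1/42)*sqrt(7441), a' = -11/6 - (1/42)*sqrt(7441). At the order-1 pole a set g(γ) = (γ - a)*f(γ) = [-16*γ**2/9 + 18*γ - 8/25] / (γ - a').
Simple pole: residue = g(a) at a = -11/6 + (1/42)*sqrt(7441), which is 331/27 - (663311/5022675)*sqrt(7441).
List the singular points by increasing real part (a conjugate pair: the negative imaginary part first).

Radius of convergence at 0: -11/6 + (1/42)*sqrt(7441).
At -11/6 - (1/42)*sqrt(7441): a pole of order 1; residue 331/27 + (663311/5022675)*sqrt(7441).
At -11/6 + (1/42)*sqrt(7441): a pole of order 1; residue 331/27 - (663311/5022675)*sqrt(7441).


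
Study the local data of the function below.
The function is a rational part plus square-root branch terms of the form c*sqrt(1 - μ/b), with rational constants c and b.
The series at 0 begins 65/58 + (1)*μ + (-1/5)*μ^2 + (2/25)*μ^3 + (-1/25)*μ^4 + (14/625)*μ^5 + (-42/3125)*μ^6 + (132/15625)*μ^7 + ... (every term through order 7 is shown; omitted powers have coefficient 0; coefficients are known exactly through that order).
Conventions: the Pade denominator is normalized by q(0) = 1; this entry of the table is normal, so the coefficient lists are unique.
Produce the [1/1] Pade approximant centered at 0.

The Pade approximant has numerator coefficients [65/58, 71/58]; denominator coefficients [1, 1/5].

Taylor coefficients needed (read off): a_0 = 65/58, a_1 = 1, a_2 = -1/5.
Write the denominator as Q(μ) = 1 + q1*μ. Requiring Q*f - P = O(μ^3) with deg P <= 1 kills the coefficients of μ^2..μ^2 in Q*f:
  μ^2: a_2 + q1*a_1 = 0, i.e. -1/5 + (1)*q1 = 0.
Solving this linear system: q1 = 1/5.
The numerator is Q*f truncated at degree 1: P0 = a_0 = 65/58; P1 = a_1 + q1*a_0 = 71/58.


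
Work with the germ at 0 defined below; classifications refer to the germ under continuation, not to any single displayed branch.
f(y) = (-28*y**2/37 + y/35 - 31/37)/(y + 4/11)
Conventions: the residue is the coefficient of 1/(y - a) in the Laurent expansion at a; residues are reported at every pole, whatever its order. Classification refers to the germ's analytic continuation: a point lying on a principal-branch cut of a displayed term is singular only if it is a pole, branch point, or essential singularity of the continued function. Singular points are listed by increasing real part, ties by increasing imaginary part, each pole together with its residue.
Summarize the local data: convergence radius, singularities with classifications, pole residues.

Denominator factor (y + 4/11): pole of order 1 at -4/11, modulus 4/11.
The radius of convergence is the smallest modulus among the singular points: 4/11.
At the order-1 pole -4/11 set g(y) = (y - (-4/11))*f(y) = -28*y**2/37 + y/35 - 31/37.
Simple pole: residue = g(a) at a = -4/11, which is -148593/156695.

Radius of convergence at 0: 4/11.
At -4/11: a pole of order 1; residue -148593/156695.


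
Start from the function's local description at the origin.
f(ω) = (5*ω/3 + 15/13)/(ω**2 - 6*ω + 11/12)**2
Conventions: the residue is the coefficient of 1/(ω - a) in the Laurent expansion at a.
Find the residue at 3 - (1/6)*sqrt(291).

The factor ω**2 - 6*ω + 11/12 splits as (ω - a)(ω - a') with a = 3 - (1/6)*sqrt(291), a' = 3 + (1/6)*sqrt(291). At the order-2 pole a set g(ω) = (ω - a)^2*f(ω) = [5*ω/3 + 15/13] / (ω - a')^2.
Order-2 pole: residue = g'(a); g'(3 - (1/6)*sqrt(291)) = (480/122317)*sqrt(291), so the residue is (480/122317)*sqrt(291).

The residue is (480/122317)*sqrt(291).


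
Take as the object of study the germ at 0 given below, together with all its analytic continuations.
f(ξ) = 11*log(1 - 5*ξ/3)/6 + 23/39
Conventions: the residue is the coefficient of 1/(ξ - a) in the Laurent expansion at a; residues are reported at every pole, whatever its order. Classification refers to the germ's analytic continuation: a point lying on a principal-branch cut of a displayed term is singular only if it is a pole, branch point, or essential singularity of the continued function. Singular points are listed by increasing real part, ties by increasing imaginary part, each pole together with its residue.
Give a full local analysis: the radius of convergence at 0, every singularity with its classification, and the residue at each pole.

Radius of convergence at 0: 3/5.
At 3/5: a logarithmic branch point.

Branch term (11/6)*log(1 - ξ/(3/5)): its argument vanishes at ξ = 3/5, a logarithmic branch point, modulus 3/5.
The radius of convergence is the smallest modulus among the singular points: 3/5.


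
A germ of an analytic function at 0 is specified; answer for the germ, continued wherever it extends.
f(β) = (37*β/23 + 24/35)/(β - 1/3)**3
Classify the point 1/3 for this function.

The point is a pole of order 3.

The denominator factor β - 1/3 vanishes at 1/3 and appears to the power 3; the numerator there equals 2951/2415, nonzero, and no other factor vanishes.
Hence a pole whose order is the multiplicity, 3.


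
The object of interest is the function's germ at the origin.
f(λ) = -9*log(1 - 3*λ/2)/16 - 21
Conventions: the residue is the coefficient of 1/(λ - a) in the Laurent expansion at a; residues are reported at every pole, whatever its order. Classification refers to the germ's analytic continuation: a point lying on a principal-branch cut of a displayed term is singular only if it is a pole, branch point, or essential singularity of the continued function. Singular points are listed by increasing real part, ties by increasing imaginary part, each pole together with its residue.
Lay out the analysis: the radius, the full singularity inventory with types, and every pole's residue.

Branch term (-9/16)*log(1 - λ/(2/3)): its argument vanishes at λ = 2/3, a logarithmic branch point, modulus 2/3.
The radius of convergence is the smallest modulus among the singular points: 2/3.

Radius of convergence at 0: 2/3.
At 2/3: a logarithmic branch point.


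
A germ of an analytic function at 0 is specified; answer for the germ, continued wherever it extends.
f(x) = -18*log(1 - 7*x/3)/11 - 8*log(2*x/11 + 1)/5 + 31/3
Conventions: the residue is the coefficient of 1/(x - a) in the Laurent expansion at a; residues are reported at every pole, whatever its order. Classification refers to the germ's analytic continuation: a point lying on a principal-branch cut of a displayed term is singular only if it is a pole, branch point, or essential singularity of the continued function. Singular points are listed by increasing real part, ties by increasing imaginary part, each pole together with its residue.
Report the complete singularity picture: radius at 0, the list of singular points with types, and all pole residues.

Branch term (-18/11)*log(1 - x/(3/7)): its argument vanishes at x = 3/7, a logarithmic branch point, modulus 3/7.
Branch term (-8/5)*log(1 - x/(-11/2)): its argument vanishes at x = -11/2, a logarithmic branch point, modulus 11/2.
The radius of convergence is the smallest modulus among the singular points: 3/7.
List the singular points by increasing real part (a conjugate pair: the negative imaginary part first).

Radius of convergence at 0: 3/7.
At -11/2: a logarithmic branch point.
At 3/7: a logarithmic branch point.


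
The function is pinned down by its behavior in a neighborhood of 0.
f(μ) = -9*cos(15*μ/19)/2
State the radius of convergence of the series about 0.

The factor cos(15*μ/19) is entire and contributes no finite singular point.
The polynomial part has no poles.
No finite singular points: the Taylor series at 0 converges everywhere.

The radius of convergence is infinite.


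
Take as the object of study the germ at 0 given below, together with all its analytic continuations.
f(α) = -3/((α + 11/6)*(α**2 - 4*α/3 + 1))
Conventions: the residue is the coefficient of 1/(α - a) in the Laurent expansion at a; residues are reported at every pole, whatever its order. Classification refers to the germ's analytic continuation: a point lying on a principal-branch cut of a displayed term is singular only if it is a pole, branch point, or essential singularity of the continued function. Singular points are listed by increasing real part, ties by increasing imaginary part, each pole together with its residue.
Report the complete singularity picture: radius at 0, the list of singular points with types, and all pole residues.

Denominator factor (α + 11/6): pole of order 1 at -11/6, modulus 11/6.
Denominator factor (α**2 - 4*α/3 + 1): discriminant -20/9, complex-conjugate roots (2/3) + ((1/3)*sqrt(5))*i and (2/3) - ((1/3)*sqrt(5))*i; poles of order 1, moduli 1 and 1.
The radius of convergence is the smallest modulus among the singular points: 1.
At the order-1 pole -11/6 set g(α) = (α - (-11/6))*f(α) = -3/(α**2 - 4*α/3 + 1).
Simple pole: residue = g(a) at a = -11/6, which is -108/245.
The factor α**2 - 4*α/3 + 1 splits as (α - a)(α - a') with a = (2/3) - ((1/3)*sqrt(5))*i, a' = (2/3) + ((1/3)*sqrt(5))*i. At the order-1 pole a set g(α) = (α - a)*f(α) = [-3/(α + 11/6)] / (α - a').
Simple pole: residue = g(a) at a = (2/3) - ((1/3)*sqrt(5))*i, which is (54/245) - ((81/245)*sqrt(5))*i.
The factor α**2 - 4*α/3 + 1 splits as (α - a)(α - a') with a = (2/3) + ((1/3)*sqrt(5))*i, a' = (2/3) - ((1/3)*sqrt(5))*i. At the order-1 pole a set g(α) = (α - a)*f(α) = [-3/(α + 11/6)] / (α - a').
Simple pole: residue = g(a) at a = (2/3) + ((1/3)*sqrt(5))*i, which is (54/245) + ((81/245)*sqrt(5))*i.
List the singular points by increasing real part (a conjugate pair: the negative imaginary part first).

Radius of convergence at 0: 1.
At -11/6: a pole of order 1; residue -108/245.
At (2/3) - ((1/3)*sqrt(5))*i: a pole of order 1; residue (54/245) - ((81/245)*sqrt(5))*i.
At (2/3) + ((1/3)*sqrt(5))*i: a pole of order 1; residue (54/245) + ((81/245)*sqrt(5))*i.


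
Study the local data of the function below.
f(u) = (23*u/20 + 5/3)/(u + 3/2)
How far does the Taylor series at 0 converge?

Denominator factor (u + 3/2): pole of order 1 at -3/2, modulus 3/2.
The radius of convergence is the smallest modulus among the singular points: 3/2.

The radius of convergence is 3/2.


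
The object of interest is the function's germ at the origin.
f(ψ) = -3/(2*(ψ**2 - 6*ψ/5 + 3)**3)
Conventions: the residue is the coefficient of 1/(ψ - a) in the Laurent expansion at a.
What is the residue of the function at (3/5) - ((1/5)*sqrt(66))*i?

The factor ψ**2 - 6*ψ/5 + 3 splits as (ψ - a)(ψ - a') with a = (3/5) - ((1/5)*sqrt(66))*i, a' = (3/5) + ((1/5)*sqrt(66))*i. At the order-3 pole a set g(ψ) = (ψ - a)^3*f(ψ) = [-3/2] / (ψ - a')^3.
Order-3 pole: residue = g''(a)/2; g''((3/5) - ((1/5)*sqrt(66))*i) = -((3125/511104)*sqrt(66))*i, so the residue is -((3125/1022208)*sqrt(66))*i.

The residue is -((3125/1022208)*sqrt(66))*i.


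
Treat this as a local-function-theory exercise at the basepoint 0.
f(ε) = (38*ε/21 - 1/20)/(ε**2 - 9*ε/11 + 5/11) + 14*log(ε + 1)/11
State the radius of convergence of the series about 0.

The radius of convergence is (1/11)*sqrt(55).

Denominator factor (ε**2 - 9*ε/11 + 5/11): discriminant -139/121, complex-conjugate roots (9/22) + ((1/22)*sqrt(139))*i and (9/22) - ((1/22)*sqrt(139))*i; poles of order 1, moduli (1/11)*sqrt(55) and (1/11)*sqrt(55).
Branch term (14/11)*log(1 - ε/(-1)): its argument vanishes at ε = -1, a logarithmic branch point, modulus 1.
The radius of convergence is the smallest modulus among the singular points: (1/11)*sqrt(55).


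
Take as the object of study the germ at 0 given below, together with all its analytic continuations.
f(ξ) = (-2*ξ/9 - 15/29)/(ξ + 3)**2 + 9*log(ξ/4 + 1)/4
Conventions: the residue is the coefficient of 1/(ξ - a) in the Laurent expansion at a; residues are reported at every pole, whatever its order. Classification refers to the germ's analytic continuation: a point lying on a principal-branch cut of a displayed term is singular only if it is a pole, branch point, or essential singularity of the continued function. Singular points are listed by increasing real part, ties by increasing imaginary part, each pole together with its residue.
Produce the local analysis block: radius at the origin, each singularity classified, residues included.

Denominator factor (ξ + 3)^2: pole of order 2 at -3, modulus 3.
Branch term (9/4)*log(1 - ξ/(-4)): its argument vanishes at ξ = -4, a logarithmic branch point, modulus 4.
The radius of convergence is the smallest modulus among the singular points: 3.
The branch term is analytic at -3 and contributes nothing to the residue; only the rational part matters.
At the order-2 pole -3 set g(ξ) = (ξ - (-3))^2*(rational part) = -2*ξ/9 - 15/29.
Order-2 pole: residue = g'(a); g'(-3) = -2/9, so the residue is -2/9.
List the singular points by increasing real part (a conjugate pair: the negative imaginary part first).

Radius of convergence at 0: 3.
At -4: a logarithmic branch point.
At -3: a pole of order 2; residue -2/9.


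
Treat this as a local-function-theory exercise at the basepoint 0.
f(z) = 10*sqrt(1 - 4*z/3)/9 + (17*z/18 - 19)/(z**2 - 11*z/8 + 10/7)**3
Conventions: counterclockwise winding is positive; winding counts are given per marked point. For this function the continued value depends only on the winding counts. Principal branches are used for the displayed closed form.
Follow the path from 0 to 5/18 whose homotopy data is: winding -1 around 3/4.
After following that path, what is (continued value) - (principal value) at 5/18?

The rational part is single-valued and drops out of the difference; each branch term changes only by its own monodromy.
(10/9)*sqrt(1 - z/(3/4)): winding -1 is odd, the square root flips sign, contributing -2*(10/9)*sqrt(1 - (5/18)/(3/4)) = -2*(10/9)*sqrt(17/27) = -(20/81)*sqrt(51).
Summing the contributions at z = 5/18 gives -(20/81)*sqrt(51).

Continued minus principal equals -(20/81)*sqrt(51).


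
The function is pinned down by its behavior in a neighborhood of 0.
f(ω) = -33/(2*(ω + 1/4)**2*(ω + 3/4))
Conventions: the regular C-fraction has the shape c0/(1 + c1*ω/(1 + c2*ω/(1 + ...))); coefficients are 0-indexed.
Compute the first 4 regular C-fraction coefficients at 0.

The regular C-fraction coefficients are [-352, 28/3, -20/7, 72/35].

Taylor coefficients (expand at 0): a_0 = -352, a_1 = 9856/3, a_2 = -191488/9, a_3 = 3198976/27.
c0 = a_0 = -352. Peel one level at a time: if S = 1 + c*ω/S' with S'(0) = 1, then c is the ω-coefficient of S and S' = c*ω/(S - 1).
S_1 = c0/f = 1 + (28/3)*ω + (80/3)*ω^2 + ...; c1 = 28/3.
S_2 = c1*ω/(S_1 - 1) = 1 + (-20/7)*ω + (288/49)*ω^2 + ...; c2 = -20/7.
S_3 = c2*ω/(S_2 - 1) = 1 + (72/35)*ω + ...; c3 = 72/35.


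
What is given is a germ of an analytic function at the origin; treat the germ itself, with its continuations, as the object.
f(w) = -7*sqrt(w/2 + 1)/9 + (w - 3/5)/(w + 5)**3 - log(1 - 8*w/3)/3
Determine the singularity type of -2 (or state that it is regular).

The term (-7/9)*sqrt(1 - w/(-2)) has argument 1 - -2/(-2) = 0 at -2: a square-root (algebraic, two-sheeted) branch point; the remaining terms are analytic or single-valued there.

The point is an algebraic (square-root) branch point.


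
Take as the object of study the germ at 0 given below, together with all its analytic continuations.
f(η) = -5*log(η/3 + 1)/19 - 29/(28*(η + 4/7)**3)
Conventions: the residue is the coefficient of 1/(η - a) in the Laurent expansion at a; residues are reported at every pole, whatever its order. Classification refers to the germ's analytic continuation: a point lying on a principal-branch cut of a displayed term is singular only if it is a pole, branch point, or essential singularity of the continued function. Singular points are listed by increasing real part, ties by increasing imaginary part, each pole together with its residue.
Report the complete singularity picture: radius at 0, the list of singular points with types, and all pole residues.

Denominator factor (η + 4/7)^3: pole of order 3 at -4/7, modulus 4/7.
Branch term (-5/19)*log(1 - η/(-3)): its argument vanishes at η = -3, a logarithmic branch point, modulus 3.
The radius of convergence is the smallest modulus among the singular points: 4/7.
The branch term is analytic at -4/7 and contributes nothing to the residue; only the rational part matters.
At the order-3 pole -4/7 set g(η) = (η - (-4/7))^3*(rational part) = -29/28.
Order-3 pole: residue = g''(a)/2; g''(-4/7) = 0, so the residue is 0.
List the singular points by increasing real part (a conjugate pair: the negative imaginary part first).

Radius of convergence at 0: 4/7.
At -3: a logarithmic branch point.
At -4/7: a pole of order 3; residue 0.


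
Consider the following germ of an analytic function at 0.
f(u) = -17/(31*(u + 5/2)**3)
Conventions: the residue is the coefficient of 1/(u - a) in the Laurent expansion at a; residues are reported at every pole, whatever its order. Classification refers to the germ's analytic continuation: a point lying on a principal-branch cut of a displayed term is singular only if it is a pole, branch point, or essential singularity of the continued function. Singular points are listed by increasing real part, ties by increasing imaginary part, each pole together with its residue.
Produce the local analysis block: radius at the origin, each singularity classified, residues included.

Radius of convergence at 0: 5/2.
At -5/2: a pole of order 3; residue 0.

Denominator factor (u + 5/2)^3: pole of order 3 at -5/2, modulus 5/2.
The radius of convergence is the smallest modulus among the singular points: 5/2.
At the order-3 pole -5/2 set g(u) = (u - (-5/2))^3*f(u) = -17/31.
Order-3 pole: residue = g''(a)/2; g''(-5/2) = 0, so the residue is 0.
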